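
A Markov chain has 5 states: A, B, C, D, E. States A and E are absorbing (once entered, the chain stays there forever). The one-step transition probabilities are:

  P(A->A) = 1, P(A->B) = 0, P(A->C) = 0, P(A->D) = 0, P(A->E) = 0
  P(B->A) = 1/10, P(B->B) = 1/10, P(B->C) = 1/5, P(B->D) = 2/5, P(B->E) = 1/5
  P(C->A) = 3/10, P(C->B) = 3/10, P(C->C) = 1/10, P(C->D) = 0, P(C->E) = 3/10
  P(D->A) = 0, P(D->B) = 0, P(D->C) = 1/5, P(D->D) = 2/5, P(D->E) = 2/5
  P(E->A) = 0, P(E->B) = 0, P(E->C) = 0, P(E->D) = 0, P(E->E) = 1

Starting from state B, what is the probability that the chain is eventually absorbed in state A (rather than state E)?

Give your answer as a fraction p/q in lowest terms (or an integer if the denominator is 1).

Let a_i = P(absorbed in A | start in state i).
Boundary conditions: a_A = 1, a_E = 0.
For each transient state i, a_i = sum_j P(i->j) * a_j:
  a_B = 1/10*a_A + 1/10*a_B + 1/5*a_C + 2/5*a_D + 1/5*a_E
  a_C = 3/10*a_A + 3/10*a_B + 1/10*a_C + 0*a_D + 3/10*a_E
  a_D = 0*a_A + 0*a_B + 1/5*a_C + 2/5*a_D + 2/5*a_E

Substituting a_A = 1 and a_E = 0, rearrange to (I - Q) a = r where r[i] = P(i -> A):
  [9/10, -1/5, -2/5] . (a_B, a_C, a_D) = 1/10
  [-3/10, 9/10, 0] . (a_B, a_C, a_D) = 3/10
  [0, -1/5, 3/5] . (a_B, a_C, a_D) = 0

Solving yields:
  a_B = 19/71
  a_C = 30/71
  a_D = 10/71

Starting state is B, so the absorption probability is a_B = 19/71.

Answer: 19/71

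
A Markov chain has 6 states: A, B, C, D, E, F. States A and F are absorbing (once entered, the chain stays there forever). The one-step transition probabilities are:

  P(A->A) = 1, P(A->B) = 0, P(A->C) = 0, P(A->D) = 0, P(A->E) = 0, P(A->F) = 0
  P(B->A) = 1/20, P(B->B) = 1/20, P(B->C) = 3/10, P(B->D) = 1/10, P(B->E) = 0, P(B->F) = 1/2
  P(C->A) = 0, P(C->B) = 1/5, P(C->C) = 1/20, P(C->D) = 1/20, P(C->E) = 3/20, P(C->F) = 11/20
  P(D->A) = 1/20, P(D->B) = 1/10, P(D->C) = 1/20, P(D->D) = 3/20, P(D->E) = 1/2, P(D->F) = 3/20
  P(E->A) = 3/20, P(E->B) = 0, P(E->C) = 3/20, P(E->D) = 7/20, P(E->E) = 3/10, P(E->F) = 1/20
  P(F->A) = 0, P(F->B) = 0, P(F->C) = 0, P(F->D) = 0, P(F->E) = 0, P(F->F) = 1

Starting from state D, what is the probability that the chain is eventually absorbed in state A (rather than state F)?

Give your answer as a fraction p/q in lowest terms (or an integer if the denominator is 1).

Answer: 601/1949

Derivation:
Let a_i = P(absorbed in A | start in state i).
Boundary conditions: a_A = 1, a_F = 0.
For each transient state i, a_i = sum_j P(i->j) * a_j:
  a_B = 1/20*a_A + 1/20*a_B + 3/10*a_C + 1/10*a_D + 0*a_E + 1/2*a_F
  a_C = 0*a_A + 1/5*a_B + 1/20*a_C + 1/20*a_D + 3/20*a_E + 11/20*a_F
  a_D = 1/20*a_A + 1/10*a_B + 1/20*a_C + 3/20*a_D + 1/2*a_E + 3/20*a_F
  a_E = 3/20*a_A + 0*a_B + 3/20*a_C + 7/20*a_D + 3/10*a_E + 1/20*a_F

Substituting a_A = 1 and a_F = 0, rearrange to (I - Q) a = r where r[i] = P(i -> A):
  [19/20, -3/10, -1/10, 0] . (a_B, a_C, a_D, a_E) = 1/20
  [-1/5, 19/20, -1/20, -3/20] . (a_B, a_C, a_D, a_E) = 0
  [-1/10, -1/20, 17/20, -1/2] . (a_B, a_C, a_D, a_E) = 1/20
  [0, -3/20, -7/20, 7/10] . (a_B, a_C, a_D, a_E) = 3/20

Solving yields:
  a_B = 229/1949
  a_C = 200/1949
  a_D = 601/1949
  a_E = 761/1949

Starting state is D, so the absorption probability is a_D = 601/1949.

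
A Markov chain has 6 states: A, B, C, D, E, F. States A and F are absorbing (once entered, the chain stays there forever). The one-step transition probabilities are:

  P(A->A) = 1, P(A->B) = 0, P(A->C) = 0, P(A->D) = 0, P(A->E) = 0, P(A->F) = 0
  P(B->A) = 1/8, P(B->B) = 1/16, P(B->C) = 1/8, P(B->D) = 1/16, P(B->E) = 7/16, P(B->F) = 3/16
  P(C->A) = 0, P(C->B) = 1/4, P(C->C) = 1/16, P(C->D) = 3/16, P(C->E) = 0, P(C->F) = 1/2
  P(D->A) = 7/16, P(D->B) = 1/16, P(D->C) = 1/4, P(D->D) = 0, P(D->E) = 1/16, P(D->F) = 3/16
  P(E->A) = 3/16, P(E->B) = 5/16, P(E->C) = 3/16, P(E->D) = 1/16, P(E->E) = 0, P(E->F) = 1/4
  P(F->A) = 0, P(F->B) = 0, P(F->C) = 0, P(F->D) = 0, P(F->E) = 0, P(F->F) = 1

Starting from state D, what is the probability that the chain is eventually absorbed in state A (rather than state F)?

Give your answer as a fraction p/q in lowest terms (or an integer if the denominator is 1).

Answer: 22509/42007

Derivation:
Let a_i = P(absorbed in A | start in state i).
Boundary conditions: a_A = 1, a_F = 0.
For each transient state i, a_i = sum_j P(i->j) * a_j:
  a_B = 1/8*a_A + 1/16*a_B + 1/8*a_C + 1/16*a_D + 7/16*a_E + 3/16*a_F
  a_C = 0*a_A + 1/4*a_B + 1/16*a_C + 3/16*a_D + 0*a_E + 1/2*a_F
  a_D = 7/16*a_A + 1/16*a_B + 1/4*a_C + 0*a_D + 1/16*a_E + 3/16*a_F
  a_E = 3/16*a_A + 5/16*a_B + 3/16*a_C + 1/16*a_D + 0*a_E + 1/4*a_F

Substituting a_A = 1 and a_F = 0, rearrange to (I - Q) a = r where r[i] = P(i -> A):
  [15/16, -1/8, -1/16, -7/16] . (a_B, a_C, a_D, a_E) = 1/8
  [-1/4, 15/16, -3/16, 0] . (a_B, a_C, a_D, a_E) = 0
  [-1/16, -1/4, 1, -1/16] . (a_B, a_C, a_D, a_E) = 7/16
  [-5/16, -3/16, -1/16, 1] . (a_B, a_C, a_D, a_E) = 3/16

Solving yields:
  a_B = 15627/42007
  a_C = 8669/42007
  a_D = 22509/42007
  a_E = 2256/6001

Starting state is D, so the absorption probability is a_D = 22509/42007.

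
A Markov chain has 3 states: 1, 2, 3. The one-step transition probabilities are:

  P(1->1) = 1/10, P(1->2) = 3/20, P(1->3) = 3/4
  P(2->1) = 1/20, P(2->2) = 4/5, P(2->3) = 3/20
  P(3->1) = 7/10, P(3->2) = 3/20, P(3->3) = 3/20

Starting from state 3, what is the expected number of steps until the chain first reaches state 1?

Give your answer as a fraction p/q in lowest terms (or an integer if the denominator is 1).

Let h_i = expected steps to first reach 1 from state i.
Boundary: h_1 = 0.
First-step equations for the other states:
  h_2 = 1 + 1/20*h_1 + 4/5*h_2 + 3/20*h_3
  h_3 = 1 + 7/10*h_1 + 3/20*h_2 + 3/20*h_3

Substituting h_1 = 0 and rearranging gives the linear system (I - Q) h = 1:
  [1/5, -3/20] . (h_2, h_3) = 1
  [-3/20, 17/20] . (h_2, h_3) = 1

Solving yields:
  h_2 = 400/59
  h_3 = 140/59

Starting state is 3, so the expected hitting time is h_3 = 140/59.

Answer: 140/59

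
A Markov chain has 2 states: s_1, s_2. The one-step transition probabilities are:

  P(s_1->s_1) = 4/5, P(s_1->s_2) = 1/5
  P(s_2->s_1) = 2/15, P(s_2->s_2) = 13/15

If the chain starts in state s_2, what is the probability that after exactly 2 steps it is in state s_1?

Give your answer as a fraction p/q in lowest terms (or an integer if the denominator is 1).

Computing P^2 by repeated multiplication:
P^1 =
  s_1: [4/5, 1/5]
  s_2: [2/15, 13/15]
P^2 =
  s_1: [2/3, 1/3]
  s_2: [2/9, 7/9]

(P^2)[s_2 -> s_1] = 2/9

Answer: 2/9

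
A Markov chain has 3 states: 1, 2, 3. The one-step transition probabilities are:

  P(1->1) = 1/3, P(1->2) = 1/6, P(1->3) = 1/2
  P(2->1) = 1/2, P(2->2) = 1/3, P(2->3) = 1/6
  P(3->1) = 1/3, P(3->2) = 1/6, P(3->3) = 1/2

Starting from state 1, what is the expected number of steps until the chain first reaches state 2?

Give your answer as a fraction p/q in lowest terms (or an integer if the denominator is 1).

Let h_i = expected steps to first reach 2 from state i.
Boundary: h_2 = 0.
First-step equations for the other states:
  h_1 = 1 + 1/3*h_1 + 1/6*h_2 + 1/2*h_3
  h_3 = 1 + 1/3*h_1 + 1/6*h_2 + 1/2*h_3

Substituting h_2 = 0 and rearranging gives the linear system (I - Q) h = 1:
  [2/3, -1/2] . (h_1, h_3) = 1
  [-1/3, 1/2] . (h_1, h_3) = 1

Solving yields:
  h_1 = 6
  h_3 = 6

Starting state is 1, so the expected hitting time is h_1 = 6.

Answer: 6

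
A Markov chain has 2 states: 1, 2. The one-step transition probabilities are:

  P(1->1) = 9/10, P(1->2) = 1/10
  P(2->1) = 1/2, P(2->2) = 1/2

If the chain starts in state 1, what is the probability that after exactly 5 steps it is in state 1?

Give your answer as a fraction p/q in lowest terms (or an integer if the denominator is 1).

Computing P^5 by repeated multiplication:
P^1 =
  1: [9/10, 1/10]
  2: [1/2, 1/2]
P^2 =
  1: [43/50, 7/50]
  2: [7/10, 3/10]
P^3 =
  1: [211/250, 39/250]
  2: [39/50, 11/50]
P^4 =
  1: [1047/1250, 203/1250]
  2: [203/250, 47/250]
P^5 =
  1: [5219/6250, 1031/6250]
  2: [1031/1250, 219/1250]

(P^5)[1 -> 1] = 5219/6250

Answer: 5219/6250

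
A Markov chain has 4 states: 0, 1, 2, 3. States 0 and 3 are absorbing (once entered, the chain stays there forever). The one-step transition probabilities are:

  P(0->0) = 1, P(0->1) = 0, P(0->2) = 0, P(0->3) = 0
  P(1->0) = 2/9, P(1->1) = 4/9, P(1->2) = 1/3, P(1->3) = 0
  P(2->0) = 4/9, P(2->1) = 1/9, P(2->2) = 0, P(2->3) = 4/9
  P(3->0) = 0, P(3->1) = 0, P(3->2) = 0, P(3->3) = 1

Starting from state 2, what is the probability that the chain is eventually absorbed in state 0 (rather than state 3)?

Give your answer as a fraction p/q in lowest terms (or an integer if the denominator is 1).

Answer: 11/21

Derivation:
Let a_i = P(absorbed in 0 | start in state i).
Boundary conditions: a_0 = 1, a_3 = 0.
For each transient state i, a_i = sum_j P(i->j) * a_j:
  a_1 = 2/9*a_0 + 4/9*a_1 + 1/3*a_2 + 0*a_3
  a_2 = 4/9*a_0 + 1/9*a_1 + 0*a_2 + 4/9*a_3

Substituting a_0 = 1 and a_3 = 0, rearrange to (I - Q) a = r where r[i] = P(i -> 0):
  [5/9, -1/3] . (a_1, a_2) = 2/9
  [-1/9, 1] . (a_1, a_2) = 4/9

Solving yields:
  a_1 = 5/7
  a_2 = 11/21

Starting state is 2, so the absorption probability is a_2 = 11/21.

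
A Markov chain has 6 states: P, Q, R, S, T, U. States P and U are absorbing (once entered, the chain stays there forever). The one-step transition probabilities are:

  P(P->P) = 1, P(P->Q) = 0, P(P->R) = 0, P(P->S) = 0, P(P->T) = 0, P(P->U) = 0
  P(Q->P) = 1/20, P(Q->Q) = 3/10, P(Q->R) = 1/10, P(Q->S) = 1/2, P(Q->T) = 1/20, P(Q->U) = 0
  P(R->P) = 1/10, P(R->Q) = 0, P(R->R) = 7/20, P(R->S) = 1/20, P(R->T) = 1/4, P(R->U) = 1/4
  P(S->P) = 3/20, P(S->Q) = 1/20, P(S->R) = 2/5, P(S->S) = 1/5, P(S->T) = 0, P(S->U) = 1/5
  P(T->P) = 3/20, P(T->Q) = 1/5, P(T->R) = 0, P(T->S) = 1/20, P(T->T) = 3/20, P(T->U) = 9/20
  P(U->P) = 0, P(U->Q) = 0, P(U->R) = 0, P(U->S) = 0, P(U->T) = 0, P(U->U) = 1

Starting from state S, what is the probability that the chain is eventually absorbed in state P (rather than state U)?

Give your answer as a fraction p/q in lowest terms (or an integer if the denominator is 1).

Let a_i = P(absorbed in P | start in state i).
Boundary conditions: a_P = 1, a_U = 0.
For each transient state i, a_i = sum_j P(i->j) * a_j:
  a_Q = 1/20*a_P + 3/10*a_Q + 1/10*a_R + 1/2*a_S + 1/20*a_T + 0*a_U
  a_R = 1/10*a_P + 0*a_Q + 7/20*a_R + 1/20*a_S + 1/4*a_T + 1/4*a_U
  a_S = 3/20*a_P + 1/20*a_Q + 2/5*a_R + 1/5*a_S + 0*a_T + 1/5*a_U
  a_T = 3/20*a_P + 1/5*a_Q + 0*a_R + 1/20*a_S + 3/20*a_T + 9/20*a_U

Substituting a_P = 1 and a_U = 0, rearrange to (I - Q) a = r where r[i] = P(i -> P):
  [7/10, -1/10, -1/2, -1/20] . (a_Q, a_R, a_S, a_T) = 1/20
  [0, 13/20, -1/20, -1/4] . (a_Q, a_R, a_S, a_T) = 1/10
  [-1/20, -2/5, 4/5, 0] . (a_Q, a_R, a_S, a_T) = 3/20
  [-1/5, 0, -1/20, 17/20] . (a_Q, a_R, a_S, a_T) = 3/20

Solving yields:
  a_Q = 16265/41733
  a_R = 1357/4637
  a_S = 14948/41733
  a_T = 12071/41733

Starting state is S, so the absorption probability is a_S = 14948/41733.

Answer: 14948/41733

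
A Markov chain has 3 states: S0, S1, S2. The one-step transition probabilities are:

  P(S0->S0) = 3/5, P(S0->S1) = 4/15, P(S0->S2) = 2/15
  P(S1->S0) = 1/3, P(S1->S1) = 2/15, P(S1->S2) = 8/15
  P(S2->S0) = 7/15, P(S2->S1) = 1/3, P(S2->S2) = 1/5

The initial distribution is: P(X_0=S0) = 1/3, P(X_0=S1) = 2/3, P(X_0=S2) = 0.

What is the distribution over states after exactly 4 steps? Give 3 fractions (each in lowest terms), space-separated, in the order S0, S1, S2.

Answer: 75961/151875 38114/151875 56/225

Derivation:
Propagating the distribution step by step (d_{t+1} = d_t * P):
d_0 = (S0=1/3, S1=2/3, S2=0)
  d_1[S0] = 1/3*3/5 + 2/3*1/3 + 0*7/15 = 19/45
  d_1[S1] = 1/3*4/15 + 2/3*2/15 + 0*1/3 = 8/45
  d_1[S2] = 1/3*2/15 + 2/3*8/15 + 0*1/5 = 2/5
d_1 = (S0=19/45, S1=8/45, S2=2/5)
  d_2[S0] = 19/45*3/5 + 8/45*1/3 + 2/5*7/15 = 337/675
  d_2[S1] = 19/45*4/15 + 8/45*2/15 + 2/5*1/3 = 182/675
  d_2[S2] = 19/45*2/15 + 8/45*8/15 + 2/5*1/5 = 52/225
d_2 = (S0=337/675, S1=182/675, S2=52/225)
  d_3[S0] = 337/675*3/5 + 182/675*1/3 + 52/225*7/15 = 1007/2025
  d_3[S1] = 337/675*4/15 + 182/675*2/15 + 52/225*1/3 = 2492/10125
  d_3[S2] = 337/675*2/15 + 182/675*8/15 + 52/225*1/5 = 866/3375
d_3 = (S0=1007/2025, S1=2492/10125, S2=866/3375)
  d_4[S0] = 1007/2025*3/5 + 2492/10125*1/3 + 866/3375*7/15 = 75961/151875
  d_4[S1] = 1007/2025*4/15 + 2492/10125*2/15 + 866/3375*1/3 = 38114/151875
  d_4[S2] = 1007/2025*2/15 + 2492/10125*8/15 + 866/3375*1/5 = 56/225
d_4 = (S0=75961/151875, S1=38114/151875, S2=56/225)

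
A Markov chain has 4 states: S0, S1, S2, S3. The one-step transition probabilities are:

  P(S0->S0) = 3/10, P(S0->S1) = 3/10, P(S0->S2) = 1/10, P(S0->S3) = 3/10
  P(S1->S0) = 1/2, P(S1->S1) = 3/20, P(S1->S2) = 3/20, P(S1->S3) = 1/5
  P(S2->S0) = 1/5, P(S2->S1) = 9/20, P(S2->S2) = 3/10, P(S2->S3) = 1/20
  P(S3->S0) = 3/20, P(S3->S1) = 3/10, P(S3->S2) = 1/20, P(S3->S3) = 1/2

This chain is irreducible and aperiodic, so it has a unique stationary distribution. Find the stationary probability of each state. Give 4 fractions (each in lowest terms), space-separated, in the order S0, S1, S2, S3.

The stationary distribution satisfies pi = pi * P, i.e.:
  pi_S0 = 3/10*pi_S0 + 1/2*pi_S1 + 1/5*pi_S2 + 3/20*pi_S3
  pi_S1 = 3/10*pi_S0 + 3/20*pi_S1 + 9/20*pi_S2 + 3/10*pi_S3
  pi_S2 = 1/10*pi_S0 + 3/20*pi_S1 + 3/10*pi_S2 + 1/20*pi_S3
  pi_S3 = 3/10*pi_S0 + 1/5*pi_S1 + 1/20*pi_S2 + 1/2*pi_S3
with normalization: pi_S0 + pi_S1 + pi_S2 + pi_S3 = 1.

Using the first 3 balance equations plus normalization, the linear system A*pi = b is:
  [-7/10, 1/2, 1/5, 3/20] . pi = 0
  [3/10, -17/20, 9/20, 3/10] . pi = 0
  [1/10, 3/20, -7/10, 1/20] . pi = 0
  [1, 1, 1, 1] . pi = 1

Solving yields:
  pi_S0 = 1703/5719
  pi_S1 = 1584/5719
  pi_S2 = 706/5719
  pi_S3 = 1726/5719

Verification (pi * P):
  1703/5719*3/10 + 1584/5719*1/2 + 706/5719*1/5 + 1726/5719*3/20 = 1703/5719 = pi_S0  (ok)
  1703/5719*3/10 + 1584/5719*3/20 + 706/5719*9/20 + 1726/5719*3/10 = 1584/5719 = pi_S1  (ok)
  1703/5719*1/10 + 1584/5719*3/20 + 706/5719*3/10 + 1726/5719*1/20 = 706/5719 = pi_S2  (ok)
  1703/5719*3/10 + 1584/5719*1/5 + 706/5719*1/20 + 1726/5719*1/2 = 1726/5719 = pi_S3  (ok)

Answer: 1703/5719 1584/5719 706/5719 1726/5719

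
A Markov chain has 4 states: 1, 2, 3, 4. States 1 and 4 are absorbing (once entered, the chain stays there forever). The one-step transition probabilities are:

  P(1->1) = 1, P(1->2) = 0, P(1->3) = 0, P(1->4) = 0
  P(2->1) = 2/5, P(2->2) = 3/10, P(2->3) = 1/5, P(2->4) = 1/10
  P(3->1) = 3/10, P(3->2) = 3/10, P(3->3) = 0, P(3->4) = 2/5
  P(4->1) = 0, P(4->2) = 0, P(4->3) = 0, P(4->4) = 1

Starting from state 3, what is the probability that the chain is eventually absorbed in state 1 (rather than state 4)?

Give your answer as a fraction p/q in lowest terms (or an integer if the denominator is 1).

Answer: 33/64

Derivation:
Let a_i = P(absorbed in 1 | start in state i).
Boundary conditions: a_1 = 1, a_4 = 0.
For each transient state i, a_i = sum_j P(i->j) * a_j:
  a_2 = 2/5*a_1 + 3/10*a_2 + 1/5*a_3 + 1/10*a_4
  a_3 = 3/10*a_1 + 3/10*a_2 + 0*a_3 + 2/5*a_4

Substituting a_1 = 1 and a_4 = 0, rearrange to (I - Q) a = r where r[i] = P(i -> 1):
  [7/10, -1/5] . (a_2, a_3) = 2/5
  [-3/10, 1] . (a_2, a_3) = 3/10

Solving yields:
  a_2 = 23/32
  a_3 = 33/64

Starting state is 3, so the absorption probability is a_3 = 33/64.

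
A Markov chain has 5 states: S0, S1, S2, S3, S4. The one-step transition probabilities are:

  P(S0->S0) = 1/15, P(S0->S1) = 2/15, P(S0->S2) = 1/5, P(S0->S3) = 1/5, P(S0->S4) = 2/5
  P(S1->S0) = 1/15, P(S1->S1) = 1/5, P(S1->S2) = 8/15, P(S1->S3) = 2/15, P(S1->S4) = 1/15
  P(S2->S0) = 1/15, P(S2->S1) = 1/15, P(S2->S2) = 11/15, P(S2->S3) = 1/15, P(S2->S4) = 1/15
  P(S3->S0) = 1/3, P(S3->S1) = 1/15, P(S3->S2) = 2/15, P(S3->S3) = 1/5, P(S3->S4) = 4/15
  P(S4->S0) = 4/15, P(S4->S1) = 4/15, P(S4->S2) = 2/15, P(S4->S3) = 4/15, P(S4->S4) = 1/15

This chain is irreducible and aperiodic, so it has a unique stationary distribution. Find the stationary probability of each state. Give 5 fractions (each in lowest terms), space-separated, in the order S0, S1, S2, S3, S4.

The stationary distribution satisfies pi = pi * P, i.e.:
  pi_S0 = 1/15*pi_S0 + 1/15*pi_S1 + 1/15*pi_S2 + 1/3*pi_S3 + 4/15*pi_S4
  pi_S1 = 2/15*pi_S0 + 1/5*pi_S1 + 1/15*pi_S2 + 1/15*pi_S3 + 4/15*pi_S4
  pi_S2 = 1/5*pi_S0 + 8/15*pi_S1 + 11/15*pi_S2 + 2/15*pi_S3 + 2/15*pi_S4
  pi_S3 = 1/5*pi_S0 + 2/15*pi_S1 + 1/15*pi_S2 + 1/5*pi_S3 + 4/15*pi_S4
  pi_S4 = 2/5*pi_S0 + 1/15*pi_S1 + 1/15*pi_S2 + 4/15*pi_S3 + 1/15*pi_S4
with normalization: pi_S0 + pi_S1 + pi_S2 + pi_S3 + pi_S4 = 1.

Using the first 4 balance equations plus normalization, the linear system A*pi = b is:
  [-14/15, 1/15, 1/15, 1/3, 4/15] . pi = 0
  [2/15, -4/5, 1/15, 1/15, 4/15] . pi = 0
  [1/5, 8/15, -4/15, 2/15, 2/15] . pi = 0
  [1/5, 2/15, 1/15, -4/5, 4/15] . pi = 0
  [1, 1, 1, 1, 1] . pi = 1

Solving yields:
  pi_S0 = 450/3433
  pi_S1 = 408/3433
  pi_S2 = 4882/10299
  pi_S3 = 474/3433
  pi_S4 = 1421/10299

Verification (pi * P):
  450/3433*1/15 + 408/3433*1/15 + 4882/10299*1/15 + 474/3433*1/3 + 1421/10299*4/15 = 450/3433 = pi_S0  (ok)
  450/3433*2/15 + 408/3433*1/5 + 4882/10299*1/15 + 474/3433*1/15 + 1421/10299*4/15 = 408/3433 = pi_S1  (ok)
  450/3433*1/5 + 408/3433*8/15 + 4882/10299*11/15 + 474/3433*2/15 + 1421/10299*2/15 = 4882/10299 = pi_S2  (ok)
  450/3433*1/5 + 408/3433*2/15 + 4882/10299*1/15 + 474/3433*1/5 + 1421/10299*4/15 = 474/3433 = pi_S3  (ok)
  450/3433*2/5 + 408/3433*1/15 + 4882/10299*1/15 + 474/3433*4/15 + 1421/10299*1/15 = 1421/10299 = pi_S4  (ok)

Answer: 450/3433 408/3433 4882/10299 474/3433 1421/10299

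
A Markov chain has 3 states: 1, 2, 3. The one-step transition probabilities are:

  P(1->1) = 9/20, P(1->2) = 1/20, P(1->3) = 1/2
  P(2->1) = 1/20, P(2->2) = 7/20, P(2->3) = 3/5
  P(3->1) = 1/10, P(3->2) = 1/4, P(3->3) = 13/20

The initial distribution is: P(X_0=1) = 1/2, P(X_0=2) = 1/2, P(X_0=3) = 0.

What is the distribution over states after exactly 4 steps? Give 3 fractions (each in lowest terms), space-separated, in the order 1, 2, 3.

Answer: 22571/160000 9737/40000 98481/160000

Derivation:
Propagating the distribution step by step (d_{t+1} = d_t * P):
d_0 = (1=1/2, 2=1/2, 3=0)
  d_1[1] = 1/2*9/20 + 1/2*1/20 + 0*1/10 = 1/4
  d_1[2] = 1/2*1/20 + 1/2*7/20 + 0*1/4 = 1/5
  d_1[3] = 1/2*1/2 + 1/2*3/5 + 0*13/20 = 11/20
d_1 = (1=1/4, 2=1/5, 3=11/20)
  d_2[1] = 1/4*9/20 + 1/5*1/20 + 11/20*1/10 = 71/400
  d_2[2] = 1/4*1/20 + 1/5*7/20 + 11/20*1/4 = 11/50
  d_2[3] = 1/4*1/2 + 1/5*3/5 + 11/20*13/20 = 241/400
d_2 = (1=71/400, 2=11/50, 3=241/400)
  d_3[1] = 71/400*9/20 + 11/50*1/20 + 241/400*1/10 = 1209/8000
  d_3[2] = 71/400*1/20 + 11/50*7/20 + 241/400*1/4 = 473/2000
  d_3[3] = 71/400*1/2 + 11/50*3/5 + 241/400*13/20 = 4899/8000
d_3 = (1=1209/8000, 2=473/2000, 3=4899/8000)
  d_4[1] = 1209/8000*9/20 + 473/2000*1/20 + 4899/8000*1/10 = 22571/160000
  d_4[2] = 1209/8000*1/20 + 473/2000*7/20 + 4899/8000*1/4 = 9737/40000
  d_4[3] = 1209/8000*1/2 + 473/2000*3/5 + 4899/8000*13/20 = 98481/160000
d_4 = (1=22571/160000, 2=9737/40000, 3=98481/160000)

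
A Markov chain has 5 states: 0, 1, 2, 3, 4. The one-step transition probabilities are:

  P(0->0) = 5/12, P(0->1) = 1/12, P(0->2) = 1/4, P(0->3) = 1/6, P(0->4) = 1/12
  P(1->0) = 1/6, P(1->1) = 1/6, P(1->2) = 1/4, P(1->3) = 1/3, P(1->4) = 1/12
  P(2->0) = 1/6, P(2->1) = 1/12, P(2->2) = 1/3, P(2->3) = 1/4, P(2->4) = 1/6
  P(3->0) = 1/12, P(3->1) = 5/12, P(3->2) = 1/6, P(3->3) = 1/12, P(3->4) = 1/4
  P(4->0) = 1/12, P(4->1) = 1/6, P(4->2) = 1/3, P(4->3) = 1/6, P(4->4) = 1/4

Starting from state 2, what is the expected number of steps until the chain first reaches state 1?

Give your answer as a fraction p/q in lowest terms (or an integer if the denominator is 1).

Answer: 1370/221

Derivation:
Let h_i = expected steps to first reach 1 from state i.
Boundary: h_1 = 0.
First-step equations for the other states:
  h_0 = 1 + 5/12*h_0 + 1/12*h_1 + 1/4*h_2 + 1/6*h_3 + 1/12*h_4
  h_2 = 1 + 1/6*h_0 + 1/12*h_1 + 1/3*h_2 + 1/4*h_3 + 1/6*h_4
  h_3 = 1 + 1/12*h_0 + 5/12*h_1 + 1/6*h_2 + 1/12*h_3 + 1/4*h_4
  h_4 = 1 + 1/12*h_0 + 1/6*h_1 + 1/3*h_2 + 1/6*h_3 + 1/4*h_4

Substituting h_1 = 0 and rearranging gives the linear system (I - Q) h = 1:
  [7/12, -1/4, -1/6, -1/12] . (h_0, h_2, h_3, h_4) = 1
  [-1/6, 2/3, -1/4, -1/6] . (h_0, h_2, h_3, h_4) = 1
  [-1/12, -1/6, 11/12, -1/4] . (h_0, h_2, h_3, h_4) = 1
  [-1/12, -1/3, -1/6, 3/4] . (h_0, h_2, h_3, h_4) = 1

Solving yields:
  h_0 = 1425/221
  h_2 = 1370/221
  h_3 = 968/221
  h_4 = 1277/221

Starting state is 2, so the expected hitting time is h_2 = 1370/221.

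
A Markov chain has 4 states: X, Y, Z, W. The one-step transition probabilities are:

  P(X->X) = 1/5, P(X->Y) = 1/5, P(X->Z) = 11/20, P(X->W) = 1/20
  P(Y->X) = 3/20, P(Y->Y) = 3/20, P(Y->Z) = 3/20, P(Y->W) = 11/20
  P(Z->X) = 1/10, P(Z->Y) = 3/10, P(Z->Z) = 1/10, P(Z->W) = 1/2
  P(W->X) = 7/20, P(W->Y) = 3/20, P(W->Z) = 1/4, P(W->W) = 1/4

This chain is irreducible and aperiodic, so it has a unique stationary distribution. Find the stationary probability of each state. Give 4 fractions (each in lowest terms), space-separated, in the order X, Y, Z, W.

Answer: 307/1434 571/2868 367/1434 949/2868

Derivation:
The stationary distribution satisfies pi = pi * P, i.e.:
  pi_X = 1/5*pi_X + 3/20*pi_Y + 1/10*pi_Z + 7/20*pi_W
  pi_Y = 1/5*pi_X + 3/20*pi_Y + 3/10*pi_Z + 3/20*pi_W
  pi_Z = 11/20*pi_X + 3/20*pi_Y + 1/10*pi_Z + 1/4*pi_W
  pi_W = 1/20*pi_X + 11/20*pi_Y + 1/2*pi_Z + 1/4*pi_W
with normalization: pi_X + pi_Y + pi_Z + pi_W = 1.

Using the first 3 balance equations plus normalization, the linear system A*pi = b is:
  [-4/5, 3/20, 1/10, 7/20] . pi = 0
  [1/5, -17/20, 3/10, 3/20] . pi = 0
  [11/20, 3/20, -9/10, 1/4] . pi = 0
  [1, 1, 1, 1] . pi = 1

Solving yields:
  pi_X = 307/1434
  pi_Y = 571/2868
  pi_Z = 367/1434
  pi_W = 949/2868

Verification (pi * P):
  307/1434*1/5 + 571/2868*3/20 + 367/1434*1/10 + 949/2868*7/20 = 307/1434 = pi_X  (ok)
  307/1434*1/5 + 571/2868*3/20 + 367/1434*3/10 + 949/2868*3/20 = 571/2868 = pi_Y  (ok)
  307/1434*11/20 + 571/2868*3/20 + 367/1434*1/10 + 949/2868*1/4 = 367/1434 = pi_Z  (ok)
  307/1434*1/20 + 571/2868*11/20 + 367/1434*1/2 + 949/2868*1/4 = 949/2868 = pi_W  (ok)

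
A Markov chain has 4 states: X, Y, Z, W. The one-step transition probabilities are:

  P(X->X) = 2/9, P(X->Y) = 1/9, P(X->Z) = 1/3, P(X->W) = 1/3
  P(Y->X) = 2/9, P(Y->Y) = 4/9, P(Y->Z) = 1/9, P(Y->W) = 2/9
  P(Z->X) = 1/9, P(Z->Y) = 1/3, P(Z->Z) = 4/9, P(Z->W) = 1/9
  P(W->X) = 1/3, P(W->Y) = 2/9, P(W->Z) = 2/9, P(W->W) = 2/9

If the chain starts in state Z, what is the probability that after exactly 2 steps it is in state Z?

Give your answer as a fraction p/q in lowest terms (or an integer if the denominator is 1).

Answer: 8/27

Derivation:
Computing P^2 by repeated multiplication:
P^1 =
  X: [2/9, 1/9, 1/3, 1/3]
  Y: [2/9, 4/9, 1/9, 2/9]
  Z: [1/9, 1/3, 4/9, 1/9]
  W: [1/3, 2/9, 2/9, 2/9]
P^2 =
  X: [2/9, 7/27, 25/81, 17/81]
  Y: [19/81, 25/81, 2/9, 19/81]
  Z: [5/27, 1/3, 8/27, 5/27]
  W: [2/9, 7/27, 23/81, 19/81]

(P^2)[Z -> Z] = 8/27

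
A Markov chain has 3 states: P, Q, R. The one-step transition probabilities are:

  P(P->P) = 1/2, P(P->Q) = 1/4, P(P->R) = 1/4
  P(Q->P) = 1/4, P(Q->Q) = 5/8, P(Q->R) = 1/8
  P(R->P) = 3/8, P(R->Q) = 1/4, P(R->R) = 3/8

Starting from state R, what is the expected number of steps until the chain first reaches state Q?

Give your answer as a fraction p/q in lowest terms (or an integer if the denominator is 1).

Let h_i = expected steps to first reach Q from state i.
Boundary: h_Q = 0.
First-step equations for the other states:
  h_P = 1 + 1/2*h_P + 1/4*h_Q + 1/4*h_R
  h_R = 1 + 3/8*h_P + 1/4*h_Q + 3/8*h_R

Substituting h_Q = 0 and rearranging gives the linear system (I - Q) h = 1:
  [1/2, -1/4] . (h_P, h_R) = 1
  [-3/8, 5/8] . (h_P, h_R) = 1

Solving yields:
  h_P = 4
  h_R = 4

Starting state is R, so the expected hitting time is h_R = 4.

Answer: 4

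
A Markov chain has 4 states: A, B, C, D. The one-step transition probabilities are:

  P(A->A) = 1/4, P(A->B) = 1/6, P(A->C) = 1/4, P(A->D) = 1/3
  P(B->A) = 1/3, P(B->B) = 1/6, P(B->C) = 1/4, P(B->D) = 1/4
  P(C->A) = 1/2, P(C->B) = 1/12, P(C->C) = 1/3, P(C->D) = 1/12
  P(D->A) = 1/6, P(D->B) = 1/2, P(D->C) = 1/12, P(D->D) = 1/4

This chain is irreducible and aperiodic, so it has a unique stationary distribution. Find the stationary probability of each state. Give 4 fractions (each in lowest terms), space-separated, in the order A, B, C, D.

Answer: 259/845 383/1690 194/845 401/1690

Derivation:
The stationary distribution satisfies pi = pi * P, i.e.:
  pi_A = 1/4*pi_A + 1/3*pi_B + 1/2*pi_C + 1/6*pi_D
  pi_B = 1/6*pi_A + 1/6*pi_B + 1/12*pi_C + 1/2*pi_D
  pi_C = 1/4*pi_A + 1/4*pi_B + 1/3*pi_C + 1/12*pi_D
  pi_D = 1/3*pi_A + 1/4*pi_B + 1/12*pi_C + 1/4*pi_D
with normalization: pi_A + pi_B + pi_C + pi_D = 1.

Using the first 3 balance equations plus normalization, the linear system A*pi = b is:
  [-3/4, 1/3, 1/2, 1/6] . pi = 0
  [1/6, -5/6, 1/12, 1/2] . pi = 0
  [1/4, 1/4, -2/3, 1/12] . pi = 0
  [1, 1, 1, 1] . pi = 1

Solving yields:
  pi_A = 259/845
  pi_B = 383/1690
  pi_C = 194/845
  pi_D = 401/1690

Verification (pi * P):
  259/845*1/4 + 383/1690*1/3 + 194/845*1/2 + 401/1690*1/6 = 259/845 = pi_A  (ok)
  259/845*1/6 + 383/1690*1/6 + 194/845*1/12 + 401/1690*1/2 = 383/1690 = pi_B  (ok)
  259/845*1/4 + 383/1690*1/4 + 194/845*1/3 + 401/1690*1/12 = 194/845 = pi_C  (ok)
  259/845*1/3 + 383/1690*1/4 + 194/845*1/12 + 401/1690*1/4 = 401/1690 = pi_D  (ok)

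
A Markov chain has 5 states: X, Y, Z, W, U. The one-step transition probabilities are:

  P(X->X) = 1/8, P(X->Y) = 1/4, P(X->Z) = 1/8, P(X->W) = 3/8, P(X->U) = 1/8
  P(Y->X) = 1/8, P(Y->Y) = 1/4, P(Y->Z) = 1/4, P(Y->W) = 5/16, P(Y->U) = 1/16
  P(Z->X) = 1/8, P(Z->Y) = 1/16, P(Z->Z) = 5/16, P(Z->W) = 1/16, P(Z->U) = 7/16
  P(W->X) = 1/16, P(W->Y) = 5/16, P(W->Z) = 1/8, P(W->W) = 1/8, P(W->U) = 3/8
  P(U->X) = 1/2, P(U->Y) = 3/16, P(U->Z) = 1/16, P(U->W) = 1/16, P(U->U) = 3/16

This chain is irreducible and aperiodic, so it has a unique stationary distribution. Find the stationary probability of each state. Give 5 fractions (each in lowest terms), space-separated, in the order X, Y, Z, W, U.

The stationary distribution satisfies pi = pi * P, i.e.:
  pi_X = 1/8*pi_X + 1/8*pi_Y + 1/8*pi_Z + 1/16*pi_W + 1/2*pi_U
  pi_Y = 1/4*pi_X + 1/4*pi_Y + 1/16*pi_Z + 5/16*pi_W + 3/16*pi_U
  pi_Z = 1/8*pi_X + 1/4*pi_Y + 5/16*pi_Z + 1/8*pi_W + 1/16*pi_U
  pi_W = 3/8*pi_X + 5/16*pi_Y + 1/16*pi_Z + 1/8*pi_W + 1/16*pi_U
  pi_U = 1/8*pi_X + 1/16*pi_Y + 7/16*pi_Z + 3/8*pi_W + 3/16*pi_U
with normalization: pi_X + pi_Y + pi_Z + pi_W + pi_U = 1.

Using the first 4 balance equations plus normalization, the linear system A*pi = b is:
  [-7/8, 1/8, 1/8, 1/16, 1/2] . pi = 0
  [1/4, -3/4, 1/16, 5/16, 3/16] . pi = 0
  [1/8, 1/4, -11/16, 1/8, 1/16] . pi = 0
  [3/8, 5/16, 1/16, -7/8, 1/16] . pi = 0
  [1, 1, 1, 1, 1] . pi = 1

Solving yields:
  pi_X = 77/389
  pi_Y = 84/389
  pi_Z = 66/389
  pi_W = 74/389
  pi_U = 88/389

Verification (pi * P):
  77/389*1/8 + 84/389*1/8 + 66/389*1/8 + 74/389*1/16 + 88/389*1/2 = 77/389 = pi_X  (ok)
  77/389*1/4 + 84/389*1/4 + 66/389*1/16 + 74/389*5/16 + 88/389*3/16 = 84/389 = pi_Y  (ok)
  77/389*1/8 + 84/389*1/4 + 66/389*5/16 + 74/389*1/8 + 88/389*1/16 = 66/389 = pi_Z  (ok)
  77/389*3/8 + 84/389*5/16 + 66/389*1/16 + 74/389*1/8 + 88/389*1/16 = 74/389 = pi_W  (ok)
  77/389*1/8 + 84/389*1/16 + 66/389*7/16 + 74/389*3/8 + 88/389*3/16 = 88/389 = pi_U  (ok)

Answer: 77/389 84/389 66/389 74/389 88/389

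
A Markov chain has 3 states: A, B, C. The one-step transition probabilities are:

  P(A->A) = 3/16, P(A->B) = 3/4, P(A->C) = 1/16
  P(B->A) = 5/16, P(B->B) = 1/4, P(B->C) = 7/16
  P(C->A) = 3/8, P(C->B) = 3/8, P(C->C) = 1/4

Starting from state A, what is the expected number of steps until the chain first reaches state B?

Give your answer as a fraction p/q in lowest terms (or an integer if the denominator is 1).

Let h_i = expected steps to first reach B from state i.
Boundary: h_B = 0.
First-step equations for the other states:
  h_A = 1 + 3/16*h_A + 3/4*h_B + 1/16*h_C
  h_C = 1 + 3/8*h_A + 3/8*h_B + 1/4*h_C

Substituting h_B = 0 and rearranging gives the linear system (I - Q) h = 1:
  [13/16, -1/16] . (h_A, h_C) = 1
  [-3/8, 3/4] . (h_A, h_C) = 1

Solving yields:
  h_A = 104/75
  h_C = 152/75

Starting state is A, so the expected hitting time is h_A = 104/75.

Answer: 104/75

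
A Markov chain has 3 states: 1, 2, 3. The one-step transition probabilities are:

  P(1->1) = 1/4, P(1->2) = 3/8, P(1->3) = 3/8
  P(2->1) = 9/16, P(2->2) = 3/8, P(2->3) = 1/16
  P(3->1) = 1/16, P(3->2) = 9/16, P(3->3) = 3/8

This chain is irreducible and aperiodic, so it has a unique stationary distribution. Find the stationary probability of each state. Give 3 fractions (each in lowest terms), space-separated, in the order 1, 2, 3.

The stationary distribution satisfies pi = pi * P, i.e.:
  pi_1 = 1/4*pi_1 + 9/16*pi_2 + 1/16*pi_3
  pi_2 = 3/8*pi_1 + 3/8*pi_2 + 9/16*pi_3
  pi_3 = 3/8*pi_1 + 1/16*pi_2 + 3/8*pi_3
with normalization: pi_1 + pi_2 + pi_3 = 1.

Using the first 2 balance equations plus normalization, the linear system A*pi = b is:
  [-3/4, 9/16, 1/16] . pi = 0
  [3/8, -5/8, 9/16] . pi = 0
  [1, 1, 1] . pi = 1

Solving yields:
  pi_1 = 91/271
  pi_2 = 114/271
  pi_3 = 66/271

Verification (pi * P):
  91/271*1/4 + 114/271*9/16 + 66/271*1/16 = 91/271 = pi_1  (ok)
  91/271*3/8 + 114/271*3/8 + 66/271*9/16 = 114/271 = pi_2  (ok)
  91/271*3/8 + 114/271*1/16 + 66/271*3/8 = 66/271 = pi_3  (ok)

Answer: 91/271 114/271 66/271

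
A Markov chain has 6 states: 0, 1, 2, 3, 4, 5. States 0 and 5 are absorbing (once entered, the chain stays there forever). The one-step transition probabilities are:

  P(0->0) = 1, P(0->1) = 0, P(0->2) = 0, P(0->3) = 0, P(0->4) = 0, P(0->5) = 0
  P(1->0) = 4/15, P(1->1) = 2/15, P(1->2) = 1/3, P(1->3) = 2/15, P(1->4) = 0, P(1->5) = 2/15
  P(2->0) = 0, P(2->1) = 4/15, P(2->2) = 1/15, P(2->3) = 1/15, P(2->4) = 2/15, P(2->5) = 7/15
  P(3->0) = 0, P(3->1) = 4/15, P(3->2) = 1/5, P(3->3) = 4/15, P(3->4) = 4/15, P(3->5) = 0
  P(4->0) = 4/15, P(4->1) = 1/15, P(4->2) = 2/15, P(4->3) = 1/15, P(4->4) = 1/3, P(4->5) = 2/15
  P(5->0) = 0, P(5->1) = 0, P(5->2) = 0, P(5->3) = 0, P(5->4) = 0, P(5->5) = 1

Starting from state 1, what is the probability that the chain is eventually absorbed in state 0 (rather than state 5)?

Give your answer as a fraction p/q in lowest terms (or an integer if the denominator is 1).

Answer: 1100/2357

Derivation:
Let a_i = P(absorbed in 0 | start in state i).
Boundary conditions: a_0 = 1, a_5 = 0.
For each transient state i, a_i = sum_j P(i->j) * a_j:
  a_1 = 4/15*a_0 + 2/15*a_1 + 1/3*a_2 + 2/15*a_3 + 0*a_4 + 2/15*a_5
  a_2 = 0*a_0 + 4/15*a_1 + 1/15*a_2 + 1/15*a_3 + 2/15*a_4 + 7/15*a_5
  a_3 = 0*a_0 + 4/15*a_1 + 1/5*a_2 + 4/15*a_3 + 4/15*a_4 + 0*a_5
  a_4 = 4/15*a_0 + 1/15*a_1 + 2/15*a_2 + 1/15*a_3 + 1/3*a_4 + 2/15*a_5

Substituting a_0 = 1 and a_5 = 0, rearrange to (I - Q) a = r where r[i] = P(i -> 0):
  [13/15, -1/3, -2/15, 0] . (a_1, a_2, a_3, a_4) = 4/15
  [-4/15, 14/15, -1/15, -2/15] . (a_1, a_2, a_3, a_4) = 0
  [-4/15, -1/5, 11/15, -4/15] . (a_1, a_2, a_3, a_4) = 0
  [-1/15, -2/15, -1/15, 2/3] . (a_1, a_2, a_3, a_4) = 4/15

Solving yields:
  a_1 = 1100/2357
  a_2 = 568/2357
  a_3 = 1016/2357
  a_4 = 1268/2357

Starting state is 1, so the absorption probability is a_1 = 1100/2357.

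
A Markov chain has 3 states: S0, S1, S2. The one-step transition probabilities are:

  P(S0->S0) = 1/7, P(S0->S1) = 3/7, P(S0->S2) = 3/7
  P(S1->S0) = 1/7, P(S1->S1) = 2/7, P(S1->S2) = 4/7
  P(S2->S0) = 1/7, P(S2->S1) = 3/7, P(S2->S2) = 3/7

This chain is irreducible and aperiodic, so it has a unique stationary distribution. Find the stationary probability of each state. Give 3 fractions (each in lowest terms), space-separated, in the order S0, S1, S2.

Answer: 1/7 3/8 27/56

Derivation:
The stationary distribution satisfies pi = pi * P, i.e.:
  pi_S0 = 1/7*pi_S0 + 1/7*pi_S1 + 1/7*pi_S2
  pi_S1 = 3/7*pi_S0 + 2/7*pi_S1 + 3/7*pi_S2
  pi_S2 = 3/7*pi_S0 + 4/7*pi_S1 + 3/7*pi_S2
with normalization: pi_S0 + pi_S1 + pi_S2 = 1.

Using the first 2 balance equations plus normalization, the linear system A*pi = b is:
  [-6/7, 1/7, 1/7] . pi = 0
  [3/7, -5/7, 3/7] . pi = 0
  [1, 1, 1] . pi = 1

Solving yields:
  pi_S0 = 1/7
  pi_S1 = 3/8
  pi_S2 = 27/56

Verification (pi * P):
  1/7*1/7 + 3/8*1/7 + 27/56*1/7 = 1/7 = pi_S0  (ok)
  1/7*3/7 + 3/8*2/7 + 27/56*3/7 = 3/8 = pi_S1  (ok)
  1/7*3/7 + 3/8*4/7 + 27/56*3/7 = 27/56 = pi_S2  (ok)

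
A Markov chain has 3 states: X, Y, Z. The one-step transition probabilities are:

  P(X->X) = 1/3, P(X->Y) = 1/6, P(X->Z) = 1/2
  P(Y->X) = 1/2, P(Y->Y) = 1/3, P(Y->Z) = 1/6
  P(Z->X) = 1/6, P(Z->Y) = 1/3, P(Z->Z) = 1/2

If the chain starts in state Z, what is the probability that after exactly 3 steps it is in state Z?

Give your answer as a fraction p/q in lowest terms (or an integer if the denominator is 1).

Answer: 43/108

Derivation:
Computing P^3 by repeated multiplication:
P^1 =
  X: [1/3, 1/6, 1/2]
  Y: [1/2, 1/3, 1/6]
  Z: [1/6, 1/3, 1/2]
P^2 =
  X: [5/18, 5/18, 4/9]
  Y: [13/36, 1/4, 7/18]
  Z: [11/36, 11/36, 7/18]
P^3 =
  X: [11/36, 31/108, 11/27]
  Y: [67/216, 59/216, 5/12]
  Z: [23/72, 61/216, 43/108]

(P^3)[Z -> Z] = 43/108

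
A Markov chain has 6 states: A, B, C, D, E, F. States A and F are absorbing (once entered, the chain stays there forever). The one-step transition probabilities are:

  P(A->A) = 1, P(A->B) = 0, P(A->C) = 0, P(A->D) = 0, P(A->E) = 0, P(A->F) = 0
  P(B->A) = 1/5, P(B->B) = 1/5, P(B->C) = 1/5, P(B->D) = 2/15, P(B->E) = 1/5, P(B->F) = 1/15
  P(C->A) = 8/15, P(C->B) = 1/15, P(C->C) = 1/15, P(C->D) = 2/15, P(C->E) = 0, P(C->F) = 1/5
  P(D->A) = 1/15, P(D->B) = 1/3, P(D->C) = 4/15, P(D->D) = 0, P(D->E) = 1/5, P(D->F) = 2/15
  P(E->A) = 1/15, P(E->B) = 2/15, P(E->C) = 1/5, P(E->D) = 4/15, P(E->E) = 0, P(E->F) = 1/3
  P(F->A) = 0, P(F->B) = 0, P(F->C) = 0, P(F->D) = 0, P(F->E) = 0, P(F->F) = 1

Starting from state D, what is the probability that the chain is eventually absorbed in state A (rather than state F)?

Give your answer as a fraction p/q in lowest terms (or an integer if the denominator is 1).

Answer: 1287/2356

Derivation:
Let a_i = P(absorbed in A | start in state i).
Boundary conditions: a_A = 1, a_F = 0.
For each transient state i, a_i = sum_j P(i->j) * a_j:
  a_B = 1/5*a_A + 1/5*a_B + 1/5*a_C + 2/15*a_D + 1/5*a_E + 1/15*a_F
  a_C = 8/15*a_A + 1/15*a_B + 1/15*a_C + 2/15*a_D + 0*a_E + 1/5*a_F
  a_D = 1/15*a_A + 1/3*a_B + 4/15*a_C + 0*a_D + 1/5*a_E + 2/15*a_F
  a_E = 1/15*a_A + 2/15*a_B + 1/5*a_C + 4/15*a_D + 0*a_E + 1/3*a_F

Substituting a_A = 1 and a_F = 0, rearrange to (I - Q) a = r where r[i] = P(i -> A):
  [4/5, -1/5, -2/15, -1/5] . (a_B, a_C, a_D, a_E) = 1/5
  [-1/15, 14/15, -2/15, 0] . (a_B, a_C, a_D, a_E) = 8/15
  [-1/3, -4/15, 1, -1/5] . (a_B, a_C, a_D, a_E) = 1/15
  [-2/15, -1/5, -4/15, 1] . (a_B, a_C, a_D, a_E) = 1/15

Solving yields:
  a_B = 367/589
  a_C = 1635/2356
  a_D = 1287/2356
  a_E = 33/76

Starting state is D, so the absorption probability is a_D = 1287/2356.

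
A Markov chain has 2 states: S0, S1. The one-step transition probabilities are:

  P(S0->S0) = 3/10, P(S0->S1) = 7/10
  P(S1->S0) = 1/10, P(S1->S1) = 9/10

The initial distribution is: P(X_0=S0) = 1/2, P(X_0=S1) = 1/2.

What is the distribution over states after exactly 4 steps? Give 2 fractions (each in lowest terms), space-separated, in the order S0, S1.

Propagating the distribution step by step (d_{t+1} = d_t * P):
d_0 = (S0=1/2, S1=1/2)
  d_1[S0] = 1/2*3/10 + 1/2*1/10 = 1/5
  d_1[S1] = 1/2*7/10 + 1/2*9/10 = 4/5
d_1 = (S0=1/5, S1=4/5)
  d_2[S0] = 1/5*3/10 + 4/5*1/10 = 7/50
  d_2[S1] = 1/5*7/10 + 4/5*9/10 = 43/50
d_2 = (S0=7/50, S1=43/50)
  d_3[S0] = 7/50*3/10 + 43/50*1/10 = 16/125
  d_3[S1] = 7/50*7/10 + 43/50*9/10 = 109/125
d_3 = (S0=16/125, S1=109/125)
  d_4[S0] = 16/125*3/10 + 109/125*1/10 = 157/1250
  d_4[S1] = 16/125*7/10 + 109/125*9/10 = 1093/1250
d_4 = (S0=157/1250, S1=1093/1250)

Answer: 157/1250 1093/1250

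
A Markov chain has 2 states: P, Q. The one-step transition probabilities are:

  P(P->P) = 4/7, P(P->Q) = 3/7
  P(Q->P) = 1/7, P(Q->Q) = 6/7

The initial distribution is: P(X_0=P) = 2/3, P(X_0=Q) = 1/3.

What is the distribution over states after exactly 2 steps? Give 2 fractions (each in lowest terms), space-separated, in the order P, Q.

Answer: 16/49 33/49

Derivation:
Propagating the distribution step by step (d_{t+1} = d_t * P):
d_0 = (P=2/3, Q=1/3)
  d_1[P] = 2/3*4/7 + 1/3*1/7 = 3/7
  d_1[Q] = 2/3*3/7 + 1/3*6/7 = 4/7
d_1 = (P=3/7, Q=4/7)
  d_2[P] = 3/7*4/7 + 4/7*1/7 = 16/49
  d_2[Q] = 3/7*3/7 + 4/7*6/7 = 33/49
d_2 = (P=16/49, Q=33/49)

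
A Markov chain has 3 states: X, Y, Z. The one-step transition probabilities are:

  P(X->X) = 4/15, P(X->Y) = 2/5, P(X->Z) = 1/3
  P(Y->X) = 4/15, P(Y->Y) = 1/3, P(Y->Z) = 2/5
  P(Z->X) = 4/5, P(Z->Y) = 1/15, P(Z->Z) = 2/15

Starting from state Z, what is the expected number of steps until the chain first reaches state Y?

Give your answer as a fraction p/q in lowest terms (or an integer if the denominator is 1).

Let h_i = expected steps to first reach Y from state i.
Boundary: h_Y = 0.
First-step equations for the other states:
  h_X = 1 + 4/15*h_X + 2/5*h_Y + 1/3*h_Z
  h_Z = 1 + 4/5*h_X + 1/15*h_Y + 2/15*h_Z

Substituting h_Y = 0 and rearranging gives the linear system (I - Q) h = 1:
  [11/15, -1/3] . (h_X, h_Z) = 1
  [-4/5, 13/15] . (h_X, h_Z) = 1

Solving yields:
  h_X = 270/83
  h_Z = 345/83

Starting state is Z, so the expected hitting time is h_Z = 345/83.

Answer: 345/83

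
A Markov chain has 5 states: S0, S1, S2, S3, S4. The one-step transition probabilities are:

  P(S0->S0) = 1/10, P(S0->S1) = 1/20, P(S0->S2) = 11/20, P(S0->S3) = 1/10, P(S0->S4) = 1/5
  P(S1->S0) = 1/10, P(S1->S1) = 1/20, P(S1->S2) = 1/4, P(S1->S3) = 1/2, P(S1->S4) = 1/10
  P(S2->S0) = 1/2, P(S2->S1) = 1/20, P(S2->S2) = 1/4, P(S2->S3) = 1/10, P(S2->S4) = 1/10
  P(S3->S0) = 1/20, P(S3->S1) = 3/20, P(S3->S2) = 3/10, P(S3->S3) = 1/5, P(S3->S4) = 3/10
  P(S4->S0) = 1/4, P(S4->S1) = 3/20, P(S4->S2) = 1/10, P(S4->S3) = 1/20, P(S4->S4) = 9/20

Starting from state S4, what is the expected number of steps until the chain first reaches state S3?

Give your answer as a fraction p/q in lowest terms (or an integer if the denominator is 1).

Answer: 4765/554

Derivation:
Let h_i = expected steps to first reach S3 from state i.
Boundary: h_S3 = 0.
First-step equations for the other states:
  h_S0 = 1 + 1/10*h_S0 + 1/20*h_S1 + 11/20*h_S2 + 1/10*h_S3 + 1/5*h_S4
  h_S1 = 1 + 1/10*h_S0 + 1/20*h_S1 + 1/4*h_S2 + 1/2*h_S3 + 1/10*h_S4
  h_S2 = 1 + 1/2*h_S0 + 1/20*h_S1 + 1/4*h_S2 + 1/10*h_S3 + 1/10*h_S4
  h_S4 = 1 + 1/4*h_S0 + 3/20*h_S1 + 1/10*h_S2 + 1/20*h_S3 + 9/20*h_S4

Substituting h_S3 = 0 and rearranging gives the linear system (I - Q) h = 1:
  [9/10, -1/20, -11/20, -1/5] . (h_S0, h_S1, h_S2, h_S4) = 1
  [-1/10, 19/20, -1/4, -1/10] . (h_S0, h_S1, h_S2, h_S4) = 1
  [-1/2, -1/20, 3/4, -1/10] . (h_S0, h_S1, h_S2, h_S4) = 1
  [-1/4, -3/20, -1/10, 11/20] . (h_S0, h_S1, h_S2, h_S4) = 1

Solving yields:
  h_S0 = 2350/277
  h_S1 = 2815/554
  h_S2 = 4695/554
  h_S4 = 4765/554

Starting state is S4, so the expected hitting time is h_S4 = 4765/554.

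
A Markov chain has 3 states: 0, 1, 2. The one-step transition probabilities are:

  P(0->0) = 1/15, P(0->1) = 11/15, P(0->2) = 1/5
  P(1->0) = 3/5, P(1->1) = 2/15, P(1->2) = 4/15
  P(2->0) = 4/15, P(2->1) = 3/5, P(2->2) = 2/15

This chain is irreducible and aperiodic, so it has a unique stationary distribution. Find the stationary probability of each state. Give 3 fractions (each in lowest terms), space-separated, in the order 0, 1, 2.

Answer: 133/386 85/193 83/386

Derivation:
The stationary distribution satisfies pi = pi * P, i.e.:
  pi_0 = 1/15*pi_0 + 3/5*pi_1 + 4/15*pi_2
  pi_1 = 11/15*pi_0 + 2/15*pi_1 + 3/5*pi_2
  pi_2 = 1/5*pi_0 + 4/15*pi_1 + 2/15*pi_2
with normalization: pi_0 + pi_1 + pi_2 = 1.

Using the first 2 balance equations plus normalization, the linear system A*pi = b is:
  [-14/15, 3/5, 4/15] . pi = 0
  [11/15, -13/15, 3/5] . pi = 0
  [1, 1, 1] . pi = 1

Solving yields:
  pi_0 = 133/386
  pi_1 = 85/193
  pi_2 = 83/386

Verification (pi * P):
  133/386*1/15 + 85/193*3/5 + 83/386*4/15 = 133/386 = pi_0  (ok)
  133/386*11/15 + 85/193*2/15 + 83/386*3/5 = 85/193 = pi_1  (ok)
  133/386*1/5 + 85/193*4/15 + 83/386*2/15 = 83/386 = pi_2  (ok)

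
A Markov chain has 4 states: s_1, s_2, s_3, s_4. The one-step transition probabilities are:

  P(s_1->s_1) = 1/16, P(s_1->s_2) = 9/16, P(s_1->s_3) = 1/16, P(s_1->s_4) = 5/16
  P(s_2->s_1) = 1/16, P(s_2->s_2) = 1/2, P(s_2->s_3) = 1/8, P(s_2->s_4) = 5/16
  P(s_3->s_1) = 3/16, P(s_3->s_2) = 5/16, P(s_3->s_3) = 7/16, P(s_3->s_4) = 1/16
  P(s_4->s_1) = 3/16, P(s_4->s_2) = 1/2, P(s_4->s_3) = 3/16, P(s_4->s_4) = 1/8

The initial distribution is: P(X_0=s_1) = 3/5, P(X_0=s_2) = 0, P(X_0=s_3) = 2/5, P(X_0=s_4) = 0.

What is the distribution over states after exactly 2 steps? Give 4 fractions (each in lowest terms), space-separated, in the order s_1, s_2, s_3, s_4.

Propagating the distribution step by step (d_{t+1} = d_t * P):
d_0 = (s_1=3/5, s_2=0, s_3=2/5, s_4=0)
  d_1[s_1] = 3/5*1/16 + 0*1/16 + 2/5*3/16 + 0*3/16 = 9/80
  d_1[s_2] = 3/5*9/16 + 0*1/2 + 2/5*5/16 + 0*1/2 = 37/80
  d_1[s_3] = 3/5*1/16 + 0*1/8 + 2/5*7/16 + 0*3/16 = 17/80
  d_1[s_4] = 3/5*5/16 + 0*5/16 + 2/5*1/16 + 0*1/8 = 17/80
d_1 = (s_1=9/80, s_2=37/80, s_3=17/80, s_4=17/80)
  d_2[s_1] = 9/80*1/16 + 37/80*1/16 + 17/80*3/16 + 17/80*3/16 = 37/320
  d_2[s_2] = 9/80*9/16 + 37/80*1/2 + 17/80*5/16 + 17/80*1/2 = 299/640
  d_2[s_3] = 9/80*1/16 + 37/80*1/8 + 17/80*7/16 + 17/80*3/16 = 253/1280
  d_2[s_4] = 9/80*5/16 + 37/80*5/16 + 17/80*1/16 + 17/80*1/8 = 281/1280
d_2 = (s_1=37/320, s_2=299/640, s_3=253/1280, s_4=281/1280)

Answer: 37/320 299/640 253/1280 281/1280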